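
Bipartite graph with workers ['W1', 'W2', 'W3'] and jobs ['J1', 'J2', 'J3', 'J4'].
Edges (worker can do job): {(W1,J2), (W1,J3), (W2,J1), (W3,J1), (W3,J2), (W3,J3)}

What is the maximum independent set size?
Maximum independent set = 4

By König's theorem:
- Min vertex cover = Max matching = 3
- Max independent set = Total vertices - Min vertex cover
- Max independent set = 7 - 3 = 4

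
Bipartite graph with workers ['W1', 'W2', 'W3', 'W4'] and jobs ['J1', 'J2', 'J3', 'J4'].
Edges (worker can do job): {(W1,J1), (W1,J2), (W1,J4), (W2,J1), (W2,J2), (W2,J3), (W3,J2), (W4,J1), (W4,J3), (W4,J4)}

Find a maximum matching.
Matching: {(W1,J1), (W2,J3), (W3,J2), (W4,J4)}

Maximum matching (size 4):
  W1 → J1
  W2 → J3
  W3 → J2
  W4 → J4

Each worker is assigned to at most one job, and each job to at most one worker.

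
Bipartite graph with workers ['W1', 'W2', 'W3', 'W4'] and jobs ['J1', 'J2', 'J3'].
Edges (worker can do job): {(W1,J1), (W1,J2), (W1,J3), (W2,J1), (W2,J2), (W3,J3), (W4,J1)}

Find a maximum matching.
Matching: {(W1,J2), (W3,J3), (W4,J1)}

Maximum matching (size 3):
  W1 → J2
  W3 → J3
  W4 → J1

Each worker is assigned to at most one job, and each job to at most one worker.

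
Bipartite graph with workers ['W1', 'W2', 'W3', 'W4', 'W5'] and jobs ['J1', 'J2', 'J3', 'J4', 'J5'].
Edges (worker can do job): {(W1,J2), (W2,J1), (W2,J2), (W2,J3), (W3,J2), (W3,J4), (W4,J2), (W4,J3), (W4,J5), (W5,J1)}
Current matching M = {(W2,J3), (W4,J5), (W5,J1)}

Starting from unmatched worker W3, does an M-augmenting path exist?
Yes: W3 → J2

An M-augmenting path alternates non-matching / matching edges, starting and ending at unmatched vertices.
Path: W3 → J2
(J2 is unmatched in M, so the path is augmenting.)
Flipping edges along this path would increase |M| from 3 to 4.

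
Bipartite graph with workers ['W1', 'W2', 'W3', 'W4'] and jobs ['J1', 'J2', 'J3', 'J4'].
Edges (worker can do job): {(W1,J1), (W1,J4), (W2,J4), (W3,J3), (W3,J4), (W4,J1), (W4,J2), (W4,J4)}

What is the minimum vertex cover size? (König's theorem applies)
Minimum vertex cover size = 4

By König's theorem: in bipartite graphs,
min vertex cover = max matching = 4

Maximum matching has size 4, so minimum vertex cover also has size 4.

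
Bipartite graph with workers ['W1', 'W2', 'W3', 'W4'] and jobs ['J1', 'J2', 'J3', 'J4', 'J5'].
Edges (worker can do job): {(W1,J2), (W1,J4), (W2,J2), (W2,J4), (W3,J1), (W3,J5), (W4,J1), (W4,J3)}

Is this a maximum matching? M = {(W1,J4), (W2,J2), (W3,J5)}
No, size 3 is not maximum

Proposed matching has size 3.
Maximum matching size for this graph: 4.

This is NOT maximum - can be improved to size 4.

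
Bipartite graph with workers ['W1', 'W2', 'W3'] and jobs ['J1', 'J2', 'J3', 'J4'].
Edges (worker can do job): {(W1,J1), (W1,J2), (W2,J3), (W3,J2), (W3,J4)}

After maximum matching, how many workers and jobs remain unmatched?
Unmatched: 0 workers, 1 jobs

Maximum matching size: 3
Workers: 3 total, 3 matched, 0 unmatched
Jobs: 4 total, 3 matched, 1 unmatched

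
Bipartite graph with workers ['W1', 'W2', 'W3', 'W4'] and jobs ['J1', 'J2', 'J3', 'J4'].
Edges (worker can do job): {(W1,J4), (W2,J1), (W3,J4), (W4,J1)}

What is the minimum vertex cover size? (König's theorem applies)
Minimum vertex cover size = 2

By König's theorem: in bipartite graphs,
min vertex cover = max matching = 2

Maximum matching has size 2, so minimum vertex cover also has size 2.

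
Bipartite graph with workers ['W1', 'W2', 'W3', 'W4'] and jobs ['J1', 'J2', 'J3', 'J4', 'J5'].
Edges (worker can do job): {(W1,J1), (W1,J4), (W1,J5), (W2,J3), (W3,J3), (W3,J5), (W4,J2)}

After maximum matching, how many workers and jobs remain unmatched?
Unmatched: 0 workers, 1 jobs

Maximum matching size: 4
Workers: 4 total, 4 matched, 0 unmatched
Jobs: 5 total, 4 matched, 1 unmatched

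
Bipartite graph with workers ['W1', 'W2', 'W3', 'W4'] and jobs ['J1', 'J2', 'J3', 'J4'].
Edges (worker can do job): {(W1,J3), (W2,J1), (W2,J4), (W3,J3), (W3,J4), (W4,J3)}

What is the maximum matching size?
Maximum matching size = 3

Maximum matching: {(W2,J1), (W3,J4), (W4,J3)}
Size: 3

This assigns 3 workers to 3 distinct jobs.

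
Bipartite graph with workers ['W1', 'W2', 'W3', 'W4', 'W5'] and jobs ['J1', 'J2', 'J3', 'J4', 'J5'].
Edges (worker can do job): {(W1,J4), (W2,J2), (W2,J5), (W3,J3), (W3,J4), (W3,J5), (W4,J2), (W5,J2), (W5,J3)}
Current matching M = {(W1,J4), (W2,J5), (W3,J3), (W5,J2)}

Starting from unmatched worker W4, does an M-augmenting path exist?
No augmenting path from W4

Alternating search from W4 reaches jobs: {J2, J3, J4, J5}.
Every reachable job is already matched in M, and following those matched edges back to workers exposes no further unvisited jobs.
No M-augmenting path from W4 exists.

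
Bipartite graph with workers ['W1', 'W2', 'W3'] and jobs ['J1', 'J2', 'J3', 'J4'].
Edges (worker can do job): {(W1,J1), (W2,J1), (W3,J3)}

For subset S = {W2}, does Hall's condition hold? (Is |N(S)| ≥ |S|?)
Yes: |N(S)| = 1, |S| = 1

Subset S = {W2}
Neighbors N(S) = {J1}

|N(S)| = 1, |S| = 1
Hall's condition: |N(S)| ≥ |S| is satisfied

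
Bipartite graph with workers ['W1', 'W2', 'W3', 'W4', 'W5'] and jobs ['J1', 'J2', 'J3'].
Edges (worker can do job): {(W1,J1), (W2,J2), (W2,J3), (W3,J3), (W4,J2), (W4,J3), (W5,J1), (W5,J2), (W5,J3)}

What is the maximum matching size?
Maximum matching size = 3

Maximum matching: {(W1,J1), (W3,J3), (W5,J2)}
Size: 3

This assigns 3 workers to 3 distinct jobs.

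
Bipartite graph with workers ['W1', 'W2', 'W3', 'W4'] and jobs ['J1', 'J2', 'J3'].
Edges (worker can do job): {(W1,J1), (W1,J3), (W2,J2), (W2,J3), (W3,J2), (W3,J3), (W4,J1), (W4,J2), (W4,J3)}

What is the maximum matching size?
Maximum matching size = 3

Maximum matching: {(W1,J1), (W3,J3), (W4,J2)}
Size: 3

This assigns 3 workers to 3 distinct jobs.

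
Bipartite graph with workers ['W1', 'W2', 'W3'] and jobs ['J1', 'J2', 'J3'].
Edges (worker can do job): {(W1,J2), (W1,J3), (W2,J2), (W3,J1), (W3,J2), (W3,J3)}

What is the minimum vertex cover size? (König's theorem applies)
Minimum vertex cover size = 3

By König's theorem: in bipartite graphs,
min vertex cover = max matching = 3

Maximum matching has size 3, so minimum vertex cover also has size 3.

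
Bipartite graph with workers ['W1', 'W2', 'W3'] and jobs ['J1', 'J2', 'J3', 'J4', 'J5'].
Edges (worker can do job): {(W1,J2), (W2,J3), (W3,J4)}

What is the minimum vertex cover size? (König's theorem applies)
Minimum vertex cover size = 3

By König's theorem: in bipartite graphs,
min vertex cover = max matching = 3

Maximum matching has size 3, so minimum vertex cover also has size 3.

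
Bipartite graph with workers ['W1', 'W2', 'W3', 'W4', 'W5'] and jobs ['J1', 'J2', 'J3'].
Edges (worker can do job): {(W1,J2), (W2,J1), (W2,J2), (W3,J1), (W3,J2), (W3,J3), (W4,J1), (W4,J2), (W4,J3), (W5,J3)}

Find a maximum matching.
Matching: {(W2,J1), (W3,J3), (W4,J2)}

Maximum matching (size 3):
  W2 → J1
  W3 → J3
  W4 → J2

Each worker is assigned to at most one job, and each job to at most one worker.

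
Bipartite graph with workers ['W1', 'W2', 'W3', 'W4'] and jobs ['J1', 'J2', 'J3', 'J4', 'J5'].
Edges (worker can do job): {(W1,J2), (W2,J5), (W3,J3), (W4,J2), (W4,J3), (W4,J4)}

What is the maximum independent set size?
Maximum independent set = 5

By König's theorem:
- Min vertex cover = Max matching = 4
- Max independent set = Total vertices - Min vertex cover
- Max independent set = 9 - 4 = 5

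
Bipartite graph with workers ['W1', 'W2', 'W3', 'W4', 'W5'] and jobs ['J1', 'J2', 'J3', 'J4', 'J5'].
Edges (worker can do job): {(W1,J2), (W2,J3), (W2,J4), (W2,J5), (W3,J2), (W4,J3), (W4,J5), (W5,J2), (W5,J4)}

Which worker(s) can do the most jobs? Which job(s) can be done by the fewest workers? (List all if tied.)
Most versatile: W2 (3 jobs); Least covered: J1 (0 workers)

Worker degrees (jobs they can do): W1:1, W2:3, W3:1, W4:2, W5:2
Job degrees (workers who can do it): J1:0, J2:3, J3:2, J4:2, J5:2

Maximum worker degree is 3, achieved by: W2
Minimum job degree is 0, achieved by: J1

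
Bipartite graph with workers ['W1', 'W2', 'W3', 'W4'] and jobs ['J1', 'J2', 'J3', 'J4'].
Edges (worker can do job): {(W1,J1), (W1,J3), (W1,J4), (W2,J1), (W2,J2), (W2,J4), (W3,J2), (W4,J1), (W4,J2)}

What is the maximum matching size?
Maximum matching size = 4

Maximum matching: {(W1,J3), (W2,J4), (W3,J2), (W4,J1)}
Size: 4

This assigns 4 workers to 4 distinct jobs.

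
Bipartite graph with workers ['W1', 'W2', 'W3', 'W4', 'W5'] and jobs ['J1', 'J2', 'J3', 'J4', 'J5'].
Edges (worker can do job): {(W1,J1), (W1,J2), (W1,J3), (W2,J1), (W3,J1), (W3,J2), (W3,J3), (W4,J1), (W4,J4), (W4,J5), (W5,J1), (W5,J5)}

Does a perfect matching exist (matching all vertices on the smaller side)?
Yes, perfect matching exists (size 5)

Perfect matching: {(W1,J2), (W2,J1), (W3,J3), (W4,J4), (W5,J5)}
All 5 vertices on the smaller side are matched.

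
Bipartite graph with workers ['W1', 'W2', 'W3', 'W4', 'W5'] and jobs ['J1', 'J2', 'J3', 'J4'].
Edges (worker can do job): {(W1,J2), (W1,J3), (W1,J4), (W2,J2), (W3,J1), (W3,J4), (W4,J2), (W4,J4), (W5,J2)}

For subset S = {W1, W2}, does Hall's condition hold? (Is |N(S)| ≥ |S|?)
Yes: |N(S)| = 3, |S| = 2

Subset S = {W1, W2}
Neighbors N(S) = {J2, J3, J4}

|N(S)| = 3, |S| = 2
Hall's condition: |N(S)| ≥ |S| is satisfied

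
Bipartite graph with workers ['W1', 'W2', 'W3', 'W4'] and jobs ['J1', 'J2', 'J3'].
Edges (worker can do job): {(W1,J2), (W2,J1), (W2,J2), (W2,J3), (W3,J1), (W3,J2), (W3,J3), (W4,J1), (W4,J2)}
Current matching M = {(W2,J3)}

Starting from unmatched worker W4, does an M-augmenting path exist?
Yes: W4 → J2

An M-augmenting path alternates non-matching / matching edges, starting and ending at unmatched vertices.
Path: W4 → J2
(J2 is unmatched in M, so the path is augmenting.)
Flipping edges along this path would increase |M| from 1 to 2.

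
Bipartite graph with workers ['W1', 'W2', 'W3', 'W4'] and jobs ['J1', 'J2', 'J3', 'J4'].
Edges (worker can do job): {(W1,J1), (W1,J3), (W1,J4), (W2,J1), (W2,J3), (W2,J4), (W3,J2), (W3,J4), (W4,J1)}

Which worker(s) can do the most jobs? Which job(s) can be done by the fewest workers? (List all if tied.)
Most versatile: W1, W2 (3 jobs); Least covered: J2 (1 workers)

Worker degrees (jobs they can do): W1:3, W2:3, W3:2, W4:1
Job degrees (workers who can do it): J1:3, J2:1, J3:2, J4:3

Maximum worker degree is 3, achieved by: W1, W2
Minimum job degree is 1, achieved by: J2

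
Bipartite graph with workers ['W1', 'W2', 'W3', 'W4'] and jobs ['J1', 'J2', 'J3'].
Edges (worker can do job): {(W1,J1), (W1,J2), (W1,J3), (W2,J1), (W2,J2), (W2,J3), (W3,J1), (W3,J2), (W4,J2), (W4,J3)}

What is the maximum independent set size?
Maximum independent set = 4

By König's theorem:
- Min vertex cover = Max matching = 3
- Max independent set = Total vertices - Min vertex cover
- Max independent set = 7 - 3 = 4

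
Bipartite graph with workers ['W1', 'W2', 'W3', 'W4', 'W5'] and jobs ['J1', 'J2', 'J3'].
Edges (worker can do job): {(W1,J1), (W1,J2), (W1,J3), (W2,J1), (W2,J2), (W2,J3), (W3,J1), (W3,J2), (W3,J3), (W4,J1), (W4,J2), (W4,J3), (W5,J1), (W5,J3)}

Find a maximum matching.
Matching: {(W3,J3), (W4,J2), (W5,J1)}

Maximum matching (size 3):
  W3 → J3
  W4 → J2
  W5 → J1

Each worker is assigned to at most one job, and each job to at most one worker.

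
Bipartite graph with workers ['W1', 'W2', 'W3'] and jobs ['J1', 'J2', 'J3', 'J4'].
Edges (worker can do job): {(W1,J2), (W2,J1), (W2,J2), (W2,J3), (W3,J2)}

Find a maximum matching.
Matching: {(W2,J3), (W3,J2)}

Maximum matching (size 2):
  W2 → J3
  W3 → J2

Each worker is assigned to at most one job, and each job to at most one worker.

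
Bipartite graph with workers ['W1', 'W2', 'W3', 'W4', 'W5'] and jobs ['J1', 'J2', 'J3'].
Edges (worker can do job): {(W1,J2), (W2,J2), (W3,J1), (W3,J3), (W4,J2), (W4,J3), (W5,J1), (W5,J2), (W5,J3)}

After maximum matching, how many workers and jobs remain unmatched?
Unmatched: 2 workers, 0 jobs

Maximum matching size: 3
Workers: 5 total, 3 matched, 2 unmatched
Jobs: 3 total, 3 matched, 0 unmatched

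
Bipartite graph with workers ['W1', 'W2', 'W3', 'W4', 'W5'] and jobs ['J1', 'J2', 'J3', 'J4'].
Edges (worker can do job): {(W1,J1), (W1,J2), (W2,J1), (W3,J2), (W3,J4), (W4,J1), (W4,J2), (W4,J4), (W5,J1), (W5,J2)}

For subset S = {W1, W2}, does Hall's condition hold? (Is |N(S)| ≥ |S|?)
Yes: |N(S)| = 2, |S| = 2

Subset S = {W1, W2}
Neighbors N(S) = {J1, J2}

|N(S)| = 2, |S| = 2
Hall's condition: |N(S)| ≥ |S| is satisfied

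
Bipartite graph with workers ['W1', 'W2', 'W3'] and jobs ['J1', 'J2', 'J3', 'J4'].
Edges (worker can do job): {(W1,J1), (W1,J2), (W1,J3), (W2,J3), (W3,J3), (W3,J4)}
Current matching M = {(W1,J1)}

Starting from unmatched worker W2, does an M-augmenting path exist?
Yes: W2 → J3

An M-augmenting path alternates non-matching / matching edges, starting and ending at unmatched vertices.
Path: W2 → J3
(J3 is unmatched in M, so the path is augmenting.)
Flipping edges along this path would increase |M| from 1 to 2.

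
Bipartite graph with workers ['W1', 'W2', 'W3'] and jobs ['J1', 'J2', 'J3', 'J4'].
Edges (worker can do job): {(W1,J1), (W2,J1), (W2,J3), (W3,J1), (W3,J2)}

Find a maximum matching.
Matching: {(W1,J1), (W2,J3), (W3,J2)}

Maximum matching (size 3):
  W1 → J1
  W2 → J3
  W3 → J2

Each worker is assigned to at most one job, and each job to at most one worker.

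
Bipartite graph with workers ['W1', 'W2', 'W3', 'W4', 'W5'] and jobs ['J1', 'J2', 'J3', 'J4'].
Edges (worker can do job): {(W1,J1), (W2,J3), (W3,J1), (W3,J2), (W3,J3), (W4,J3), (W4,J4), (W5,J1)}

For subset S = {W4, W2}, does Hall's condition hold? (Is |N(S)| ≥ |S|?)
Yes: |N(S)| = 2, |S| = 2

Subset S = {W4, W2}
Neighbors N(S) = {J3, J4}

|N(S)| = 2, |S| = 2
Hall's condition: |N(S)| ≥ |S| is satisfied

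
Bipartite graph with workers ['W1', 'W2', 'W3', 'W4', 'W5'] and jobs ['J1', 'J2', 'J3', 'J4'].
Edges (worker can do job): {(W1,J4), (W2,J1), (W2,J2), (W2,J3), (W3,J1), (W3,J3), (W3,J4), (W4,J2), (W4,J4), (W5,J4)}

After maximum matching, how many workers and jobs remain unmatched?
Unmatched: 1 workers, 0 jobs

Maximum matching size: 4
Workers: 5 total, 4 matched, 1 unmatched
Jobs: 4 total, 4 matched, 0 unmatched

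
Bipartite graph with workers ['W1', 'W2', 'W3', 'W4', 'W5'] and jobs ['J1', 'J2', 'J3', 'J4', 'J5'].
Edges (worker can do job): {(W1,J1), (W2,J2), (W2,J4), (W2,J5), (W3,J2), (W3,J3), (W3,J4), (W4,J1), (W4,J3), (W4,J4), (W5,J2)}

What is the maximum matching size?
Maximum matching size = 5

Maximum matching: {(W1,J1), (W2,J5), (W3,J3), (W4,J4), (W5,J2)}
Size: 5

This assigns 5 workers to 5 distinct jobs.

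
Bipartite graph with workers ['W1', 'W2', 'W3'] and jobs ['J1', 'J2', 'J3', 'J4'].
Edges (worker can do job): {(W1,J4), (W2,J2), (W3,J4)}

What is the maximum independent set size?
Maximum independent set = 5

By König's theorem:
- Min vertex cover = Max matching = 2
- Max independent set = Total vertices - Min vertex cover
- Max independent set = 7 - 2 = 5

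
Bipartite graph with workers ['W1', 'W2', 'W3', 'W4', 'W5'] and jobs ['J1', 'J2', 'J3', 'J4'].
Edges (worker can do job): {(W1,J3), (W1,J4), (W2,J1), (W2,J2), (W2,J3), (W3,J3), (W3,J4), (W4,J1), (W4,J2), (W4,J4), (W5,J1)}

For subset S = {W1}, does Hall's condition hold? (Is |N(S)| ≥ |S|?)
Yes: |N(S)| = 2, |S| = 1

Subset S = {W1}
Neighbors N(S) = {J3, J4}

|N(S)| = 2, |S| = 1
Hall's condition: |N(S)| ≥ |S| is satisfied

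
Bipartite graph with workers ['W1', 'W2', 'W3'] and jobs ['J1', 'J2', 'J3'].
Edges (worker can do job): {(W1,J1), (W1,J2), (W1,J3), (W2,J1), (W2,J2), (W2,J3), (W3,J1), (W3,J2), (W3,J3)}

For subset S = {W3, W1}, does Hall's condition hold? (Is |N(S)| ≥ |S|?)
Yes: |N(S)| = 3, |S| = 2

Subset S = {W3, W1}
Neighbors N(S) = {J1, J2, J3}

|N(S)| = 3, |S| = 2
Hall's condition: |N(S)| ≥ |S| is satisfied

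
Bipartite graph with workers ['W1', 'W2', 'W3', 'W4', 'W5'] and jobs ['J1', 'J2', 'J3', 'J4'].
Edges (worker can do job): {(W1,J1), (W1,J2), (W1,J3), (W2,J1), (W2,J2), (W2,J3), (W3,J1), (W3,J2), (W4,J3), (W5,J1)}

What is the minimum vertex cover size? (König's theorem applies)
Minimum vertex cover size = 3

By König's theorem: in bipartite graphs,
min vertex cover = max matching = 3

Maximum matching has size 3, so minimum vertex cover also has size 3.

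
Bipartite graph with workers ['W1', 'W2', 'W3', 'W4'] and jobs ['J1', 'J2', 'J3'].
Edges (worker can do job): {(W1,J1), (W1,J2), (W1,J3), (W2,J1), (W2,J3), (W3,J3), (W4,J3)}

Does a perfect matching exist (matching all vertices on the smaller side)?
Yes, perfect matching exists (size 3)

Perfect matching: {(W1,J2), (W2,J1), (W4,J3)}
All 3 vertices on the smaller side are matched.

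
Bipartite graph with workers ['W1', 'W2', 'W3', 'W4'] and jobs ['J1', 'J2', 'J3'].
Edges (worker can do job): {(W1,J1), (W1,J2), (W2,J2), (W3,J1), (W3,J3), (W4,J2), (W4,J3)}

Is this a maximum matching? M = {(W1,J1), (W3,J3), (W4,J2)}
Yes, size 3 is maximum

Proposed matching has size 3.
Maximum matching size for this graph: 3.

This is a maximum matching.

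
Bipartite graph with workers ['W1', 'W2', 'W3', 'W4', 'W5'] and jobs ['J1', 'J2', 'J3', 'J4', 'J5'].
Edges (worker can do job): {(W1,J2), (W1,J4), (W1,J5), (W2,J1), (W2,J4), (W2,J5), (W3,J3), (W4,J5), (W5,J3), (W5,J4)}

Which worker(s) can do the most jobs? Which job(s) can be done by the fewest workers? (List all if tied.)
Most versatile: W1, W2 (3 jobs); Least covered: J1, J2 (1 workers)

Worker degrees (jobs they can do): W1:3, W2:3, W3:1, W4:1, W5:2
Job degrees (workers who can do it): J1:1, J2:1, J3:2, J4:3, J5:3

Maximum worker degree is 3, achieved by: W1, W2
Minimum job degree is 1, achieved by: J1, J2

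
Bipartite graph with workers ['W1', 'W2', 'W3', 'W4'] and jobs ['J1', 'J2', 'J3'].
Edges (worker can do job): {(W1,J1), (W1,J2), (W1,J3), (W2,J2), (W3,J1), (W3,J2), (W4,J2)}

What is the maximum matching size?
Maximum matching size = 3

Maximum matching: {(W1,J3), (W3,J1), (W4,J2)}
Size: 3

This assigns 3 workers to 3 distinct jobs.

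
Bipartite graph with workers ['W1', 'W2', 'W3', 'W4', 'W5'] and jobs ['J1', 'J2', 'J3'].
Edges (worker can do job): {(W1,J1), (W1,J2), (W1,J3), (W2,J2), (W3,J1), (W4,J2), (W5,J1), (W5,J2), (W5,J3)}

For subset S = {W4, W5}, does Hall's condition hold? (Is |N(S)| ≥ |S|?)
Yes: |N(S)| = 3, |S| = 2

Subset S = {W4, W5}
Neighbors N(S) = {J1, J2, J3}

|N(S)| = 3, |S| = 2
Hall's condition: |N(S)| ≥ |S| is satisfied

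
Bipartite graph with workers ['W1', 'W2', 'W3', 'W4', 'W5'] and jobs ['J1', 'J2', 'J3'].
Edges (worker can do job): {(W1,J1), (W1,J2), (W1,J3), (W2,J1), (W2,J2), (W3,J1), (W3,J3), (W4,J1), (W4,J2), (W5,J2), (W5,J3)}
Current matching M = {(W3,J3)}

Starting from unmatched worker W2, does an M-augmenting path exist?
Yes: W2 → J2

An M-augmenting path alternates non-matching / matching edges, starting and ending at unmatched vertices.
Path: W2 → J2
(J2 is unmatched in M, so the path is augmenting.)
Flipping edges along this path would increase |M| from 1 to 2.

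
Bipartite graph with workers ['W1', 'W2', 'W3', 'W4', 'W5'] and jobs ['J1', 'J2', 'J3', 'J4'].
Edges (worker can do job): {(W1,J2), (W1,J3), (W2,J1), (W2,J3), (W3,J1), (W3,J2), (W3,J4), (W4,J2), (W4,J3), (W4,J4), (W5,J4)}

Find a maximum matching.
Matching: {(W1,J3), (W2,J1), (W3,J4), (W4,J2)}

Maximum matching (size 4):
  W1 → J3
  W2 → J1
  W3 → J4
  W4 → J2

Each worker is assigned to at most one job, and each job to at most one worker.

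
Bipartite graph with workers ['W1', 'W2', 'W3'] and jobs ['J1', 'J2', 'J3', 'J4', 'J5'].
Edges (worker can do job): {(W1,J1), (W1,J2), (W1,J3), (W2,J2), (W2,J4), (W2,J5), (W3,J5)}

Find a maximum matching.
Matching: {(W1,J3), (W2,J2), (W3,J5)}

Maximum matching (size 3):
  W1 → J3
  W2 → J2
  W3 → J5

Each worker is assigned to at most one job, and each job to at most one worker.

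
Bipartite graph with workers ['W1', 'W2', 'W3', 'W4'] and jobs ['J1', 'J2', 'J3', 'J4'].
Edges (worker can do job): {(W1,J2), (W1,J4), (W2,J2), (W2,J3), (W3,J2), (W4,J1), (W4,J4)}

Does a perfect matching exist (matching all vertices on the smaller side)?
Yes, perfect matching exists (size 4)

Perfect matching: {(W1,J4), (W2,J3), (W3,J2), (W4,J1)}
All 4 vertices on the smaller side are matched.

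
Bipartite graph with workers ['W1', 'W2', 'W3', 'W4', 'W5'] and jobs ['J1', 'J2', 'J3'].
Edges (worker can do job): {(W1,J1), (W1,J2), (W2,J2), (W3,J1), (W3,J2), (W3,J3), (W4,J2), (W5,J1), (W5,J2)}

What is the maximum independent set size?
Maximum independent set = 5

By König's theorem:
- Min vertex cover = Max matching = 3
- Max independent set = Total vertices - Min vertex cover
- Max independent set = 8 - 3 = 5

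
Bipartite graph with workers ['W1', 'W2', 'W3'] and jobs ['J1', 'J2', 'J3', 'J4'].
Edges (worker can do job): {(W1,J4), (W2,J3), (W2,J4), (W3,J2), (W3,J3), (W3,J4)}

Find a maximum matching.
Matching: {(W1,J4), (W2,J3), (W3,J2)}

Maximum matching (size 3):
  W1 → J4
  W2 → J3
  W3 → J2

Each worker is assigned to at most one job, and each job to at most one worker.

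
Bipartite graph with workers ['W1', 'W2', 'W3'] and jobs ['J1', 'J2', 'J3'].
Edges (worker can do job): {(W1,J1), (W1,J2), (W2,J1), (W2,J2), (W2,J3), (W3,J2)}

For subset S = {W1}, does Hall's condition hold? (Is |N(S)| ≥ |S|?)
Yes: |N(S)| = 2, |S| = 1

Subset S = {W1}
Neighbors N(S) = {J1, J2}

|N(S)| = 2, |S| = 1
Hall's condition: |N(S)| ≥ |S| is satisfied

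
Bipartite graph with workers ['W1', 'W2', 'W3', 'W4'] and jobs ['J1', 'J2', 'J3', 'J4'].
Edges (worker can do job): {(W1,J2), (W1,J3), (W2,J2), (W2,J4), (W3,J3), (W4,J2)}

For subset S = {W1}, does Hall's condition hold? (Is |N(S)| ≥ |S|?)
Yes: |N(S)| = 2, |S| = 1

Subset S = {W1}
Neighbors N(S) = {J2, J3}

|N(S)| = 2, |S| = 1
Hall's condition: |N(S)| ≥ |S| is satisfied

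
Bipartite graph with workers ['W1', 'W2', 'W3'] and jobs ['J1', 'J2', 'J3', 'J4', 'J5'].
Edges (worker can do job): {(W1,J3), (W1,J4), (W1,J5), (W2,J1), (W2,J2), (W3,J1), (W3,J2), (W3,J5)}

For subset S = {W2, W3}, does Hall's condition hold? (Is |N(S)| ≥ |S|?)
Yes: |N(S)| = 3, |S| = 2

Subset S = {W2, W3}
Neighbors N(S) = {J1, J2, J5}

|N(S)| = 3, |S| = 2
Hall's condition: |N(S)| ≥ |S| is satisfied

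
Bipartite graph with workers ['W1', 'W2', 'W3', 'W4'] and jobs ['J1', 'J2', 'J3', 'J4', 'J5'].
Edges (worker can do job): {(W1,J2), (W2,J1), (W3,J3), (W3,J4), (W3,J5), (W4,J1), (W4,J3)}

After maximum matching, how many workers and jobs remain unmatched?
Unmatched: 0 workers, 1 jobs

Maximum matching size: 4
Workers: 4 total, 4 matched, 0 unmatched
Jobs: 5 total, 4 matched, 1 unmatched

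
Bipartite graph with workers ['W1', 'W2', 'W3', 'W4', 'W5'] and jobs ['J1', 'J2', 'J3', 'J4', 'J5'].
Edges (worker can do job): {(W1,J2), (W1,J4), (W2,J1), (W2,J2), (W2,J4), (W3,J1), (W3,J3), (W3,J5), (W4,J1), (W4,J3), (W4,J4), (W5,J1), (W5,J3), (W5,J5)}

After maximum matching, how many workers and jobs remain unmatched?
Unmatched: 0 workers, 0 jobs

Maximum matching size: 5
Workers: 5 total, 5 matched, 0 unmatched
Jobs: 5 total, 5 matched, 0 unmatched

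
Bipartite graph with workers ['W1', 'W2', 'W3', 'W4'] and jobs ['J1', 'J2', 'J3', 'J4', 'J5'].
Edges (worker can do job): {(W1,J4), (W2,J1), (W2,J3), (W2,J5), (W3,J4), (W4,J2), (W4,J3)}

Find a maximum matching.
Matching: {(W2,J5), (W3,J4), (W4,J3)}

Maximum matching (size 3):
  W2 → J5
  W3 → J4
  W4 → J3

Each worker is assigned to at most one job, and each job to at most one worker.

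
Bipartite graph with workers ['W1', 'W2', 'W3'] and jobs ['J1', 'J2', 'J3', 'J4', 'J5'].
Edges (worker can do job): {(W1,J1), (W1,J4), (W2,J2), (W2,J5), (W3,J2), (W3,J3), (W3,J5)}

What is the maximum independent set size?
Maximum independent set = 5

By König's theorem:
- Min vertex cover = Max matching = 3
- Max independent set = Total vertices - Min vertex cover
- Max independent set = 8 - 3 = 5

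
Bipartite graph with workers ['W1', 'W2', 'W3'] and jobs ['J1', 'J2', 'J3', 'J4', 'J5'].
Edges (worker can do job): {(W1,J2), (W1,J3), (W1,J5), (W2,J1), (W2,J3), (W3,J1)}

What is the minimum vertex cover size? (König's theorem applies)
Minimum vertex cover size = 3

By König's theorem: in bipartite graphs,
min vertex cover = max matching = 3

Maximum matching has size 3, so minimum vertex cover also has size 3.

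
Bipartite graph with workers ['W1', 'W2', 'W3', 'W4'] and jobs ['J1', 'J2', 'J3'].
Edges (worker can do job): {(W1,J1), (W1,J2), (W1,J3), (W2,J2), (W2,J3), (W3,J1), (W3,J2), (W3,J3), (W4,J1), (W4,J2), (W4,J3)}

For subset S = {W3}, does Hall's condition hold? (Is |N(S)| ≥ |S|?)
Yes: |N(S)| = 3, |S| = 1

Subset S = {W3}
Neighbors N(S) = {J1, J2, J3}

|N(S)| = 3, |S| = 1
Hall's condition: |N(S)| ≥ |S| is satisfied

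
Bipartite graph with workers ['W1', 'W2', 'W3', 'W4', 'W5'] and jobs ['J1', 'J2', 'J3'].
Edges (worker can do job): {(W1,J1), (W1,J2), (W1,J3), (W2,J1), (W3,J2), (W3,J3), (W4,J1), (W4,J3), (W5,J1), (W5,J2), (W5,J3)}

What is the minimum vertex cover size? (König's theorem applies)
Minimum vertex cover size = 3

By König's theorem: in bipartite graphs,
min vertex cover = max matching = 3

Maximum matching has size 3, so minimum vertex cover also has size 3.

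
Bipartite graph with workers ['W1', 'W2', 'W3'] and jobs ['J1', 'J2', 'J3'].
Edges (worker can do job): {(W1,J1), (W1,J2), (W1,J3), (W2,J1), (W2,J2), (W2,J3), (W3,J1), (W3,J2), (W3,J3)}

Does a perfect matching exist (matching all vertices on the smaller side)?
Yes, perfect matching exists (size 3)

Perfect matching: {(W1,J1), (W2,J3), (W3,J2)}
All 3 vertices on the smaller side are matched.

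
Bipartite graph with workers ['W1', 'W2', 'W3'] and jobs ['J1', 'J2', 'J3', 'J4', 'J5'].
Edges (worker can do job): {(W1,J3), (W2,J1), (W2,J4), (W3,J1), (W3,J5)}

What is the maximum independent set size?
Maximum independent set = 5

By König's theorem:
- Min vertex cover = Max matching = 3
- Max independent set = Total vertices - Min vertex cover
- Max independent set = 8 - 3 = 5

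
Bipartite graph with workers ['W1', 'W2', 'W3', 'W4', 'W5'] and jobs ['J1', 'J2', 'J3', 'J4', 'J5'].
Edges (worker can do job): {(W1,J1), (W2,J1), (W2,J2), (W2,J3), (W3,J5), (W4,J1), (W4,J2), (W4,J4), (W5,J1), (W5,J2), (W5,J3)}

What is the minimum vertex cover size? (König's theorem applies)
Minimum vertex cover size = 5

By König's theorem: in bipartite graphs,
min vertex cover = max matching = 5

Maximum matching has size 5, so minimum vertex cover also has size 5.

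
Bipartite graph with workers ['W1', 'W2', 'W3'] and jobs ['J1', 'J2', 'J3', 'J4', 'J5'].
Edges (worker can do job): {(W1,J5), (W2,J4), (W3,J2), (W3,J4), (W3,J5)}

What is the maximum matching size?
Maximum matching size = 3

Maximum matching: {(W1,J5), (W2,J4), (W3,J2)}
Size: 3

This assigns 3 workers to 3 distinct jobs.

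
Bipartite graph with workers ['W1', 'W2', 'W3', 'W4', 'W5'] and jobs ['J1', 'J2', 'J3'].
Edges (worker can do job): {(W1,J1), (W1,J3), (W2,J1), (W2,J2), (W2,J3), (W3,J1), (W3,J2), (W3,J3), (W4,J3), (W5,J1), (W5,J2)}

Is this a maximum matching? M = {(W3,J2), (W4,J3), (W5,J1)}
Yes, size 3 is maximum

Proposed matching has size 3.
Maximum matching size for this graph: 3.

This is a maximum matching.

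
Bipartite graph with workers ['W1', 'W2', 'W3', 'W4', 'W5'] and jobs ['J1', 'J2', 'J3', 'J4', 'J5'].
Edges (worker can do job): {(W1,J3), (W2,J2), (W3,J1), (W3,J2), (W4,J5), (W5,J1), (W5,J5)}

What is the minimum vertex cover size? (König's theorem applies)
Minimum vertex cover size = 4

By König's theorem: in bipartite graphs,
min vertex cover = max matching = 4

Maximum matching has size 4, so minimum vertex cover also has size 4.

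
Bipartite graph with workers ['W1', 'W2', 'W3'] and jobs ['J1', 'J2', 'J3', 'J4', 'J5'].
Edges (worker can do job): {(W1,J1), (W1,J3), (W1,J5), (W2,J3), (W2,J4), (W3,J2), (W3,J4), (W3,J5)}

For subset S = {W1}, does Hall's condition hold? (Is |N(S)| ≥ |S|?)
Yes: |N(S)| = 3, |S| = 1

Subset S = {W1}
Neighbors N(S) = {J1, J3, J5}

|N(S)| = 3, |S| = 1
Hall's condition: |N(S)| ≥ |S| is satisfied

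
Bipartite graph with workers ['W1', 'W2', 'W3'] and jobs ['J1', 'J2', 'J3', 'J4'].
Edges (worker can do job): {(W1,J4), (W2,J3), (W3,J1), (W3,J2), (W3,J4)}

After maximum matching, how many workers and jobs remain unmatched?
Unmatched: 0 workers, 1 jobs

Maximum matching size: 3
Workers: 3 total, 3 matched, 0 unmatched
Jobs: 4 total, 3 matched, 1 unmatched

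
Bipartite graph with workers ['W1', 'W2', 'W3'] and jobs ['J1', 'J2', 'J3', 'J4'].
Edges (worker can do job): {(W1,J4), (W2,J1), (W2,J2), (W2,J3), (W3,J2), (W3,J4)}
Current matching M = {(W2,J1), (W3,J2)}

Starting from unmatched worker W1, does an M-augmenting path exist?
Yes: W1 → J4

An M-augmenting path alternates non-matching / matching edges, starting and ending at unmatched vertices.
Path: W1 → J4
(J4 is unmatched in M, so the path is augmenting.)
Flipping edges along this path would increase |M| from 2 to 3.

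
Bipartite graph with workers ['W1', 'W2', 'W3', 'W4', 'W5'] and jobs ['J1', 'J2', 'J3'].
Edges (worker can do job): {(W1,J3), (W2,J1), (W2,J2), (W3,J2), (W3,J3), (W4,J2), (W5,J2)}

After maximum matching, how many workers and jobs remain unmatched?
Unmatched: 2 workers, 0 jobs

Maximum matching size: 3
Workers: 5 total, 3 matched, 2 unmatched
Jobs: 3 total, 3 matched, 0 unmatched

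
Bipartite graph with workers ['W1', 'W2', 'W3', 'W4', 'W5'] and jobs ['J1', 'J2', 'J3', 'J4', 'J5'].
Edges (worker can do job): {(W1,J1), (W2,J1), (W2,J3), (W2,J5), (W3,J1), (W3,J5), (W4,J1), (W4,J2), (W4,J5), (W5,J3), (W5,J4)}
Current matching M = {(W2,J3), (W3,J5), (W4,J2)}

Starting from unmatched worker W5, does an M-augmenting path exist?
Yes: W5 → J4

An M-augmenting path alternates non-matching / matching edges, starting and ending at unmatched vertices.
Path: W5 → J4
(J4 is unmatched in M, so the path is augmenting.)
Flipping edges along this path would increase |M| from 3 to 4.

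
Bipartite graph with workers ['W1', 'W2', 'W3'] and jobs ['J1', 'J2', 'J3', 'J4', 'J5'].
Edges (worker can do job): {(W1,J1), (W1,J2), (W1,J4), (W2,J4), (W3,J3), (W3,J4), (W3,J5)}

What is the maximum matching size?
Maximum matching size = 3

Maximum matching: {(W1,J2), (W2,J4), (W3,J3)}
Size: 3

This assigns 3 workers to 3 distinct jobs.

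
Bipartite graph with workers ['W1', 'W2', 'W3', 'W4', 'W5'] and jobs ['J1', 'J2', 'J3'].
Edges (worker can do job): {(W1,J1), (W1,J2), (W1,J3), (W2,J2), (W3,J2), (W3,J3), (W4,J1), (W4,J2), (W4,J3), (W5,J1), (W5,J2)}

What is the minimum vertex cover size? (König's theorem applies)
Minimum vertex cover size = 3

By König's theorem: in bipartite graphs,
min vertex cover = max matching = 3

Maximum matching has size 3, so minimum vertex cover also has size 3.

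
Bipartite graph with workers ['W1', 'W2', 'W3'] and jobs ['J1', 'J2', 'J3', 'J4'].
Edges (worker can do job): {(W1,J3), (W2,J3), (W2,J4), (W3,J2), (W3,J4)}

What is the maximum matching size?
Maximum matching size = 3

Maximum matching: {(W1,J3), (W2,J4), (W3,J2)}
Size: 3

This assigns 3 workers to 3 distinct jobs.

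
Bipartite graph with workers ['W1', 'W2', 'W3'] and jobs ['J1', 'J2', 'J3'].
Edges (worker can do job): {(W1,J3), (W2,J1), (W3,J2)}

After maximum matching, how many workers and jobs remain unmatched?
Unmatched: 0 workers, 0 jobs

Maximum matching size: 3
Workers: 3 total, 3 matched, 0 unmatched
Jobs: 3 total, 3 matched, 0 unmatched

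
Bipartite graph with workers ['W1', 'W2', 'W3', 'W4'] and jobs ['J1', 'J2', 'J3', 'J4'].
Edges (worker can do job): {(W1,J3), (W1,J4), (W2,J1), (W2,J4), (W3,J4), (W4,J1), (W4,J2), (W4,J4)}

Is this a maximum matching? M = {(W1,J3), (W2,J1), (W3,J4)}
No, size 3 is not maximum

Proposed matching has size 3.
Maximum matching size for this graph: 4.

This is NOT maximum - can be improved to size 4.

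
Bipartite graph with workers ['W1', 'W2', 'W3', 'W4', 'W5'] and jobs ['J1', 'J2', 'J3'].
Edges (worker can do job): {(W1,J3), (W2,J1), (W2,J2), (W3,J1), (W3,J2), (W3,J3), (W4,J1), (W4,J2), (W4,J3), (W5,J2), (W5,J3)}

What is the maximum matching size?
Maximum matching size = 3

Maximum matching: {(W3,J3), (W4,J1), (W5,J2)}
Size: 3

This assigns 3 workers to 3 distinct jobs.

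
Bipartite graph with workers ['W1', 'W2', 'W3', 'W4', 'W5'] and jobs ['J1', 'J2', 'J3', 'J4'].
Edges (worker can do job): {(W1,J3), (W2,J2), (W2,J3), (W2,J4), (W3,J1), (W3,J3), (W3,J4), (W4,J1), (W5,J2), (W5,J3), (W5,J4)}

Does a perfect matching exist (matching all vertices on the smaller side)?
Yes, perfect matching exists (size 4)

Perfect matching: {(W2,J2), (W3,J3), (W4,J1), (W5,J4)}
All 4 vertices on the smaller side are matched.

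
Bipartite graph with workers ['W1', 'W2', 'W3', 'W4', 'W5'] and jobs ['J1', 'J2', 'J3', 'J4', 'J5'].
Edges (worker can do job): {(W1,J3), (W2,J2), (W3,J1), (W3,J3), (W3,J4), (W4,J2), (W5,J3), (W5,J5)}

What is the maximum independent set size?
Maximum independent set = 6

By König's theorem:
- Min vertex cover = Max matching = 4
- Max independent set = Total vertices - Min vertex cover
- Max independent set = 10 - 4 = 6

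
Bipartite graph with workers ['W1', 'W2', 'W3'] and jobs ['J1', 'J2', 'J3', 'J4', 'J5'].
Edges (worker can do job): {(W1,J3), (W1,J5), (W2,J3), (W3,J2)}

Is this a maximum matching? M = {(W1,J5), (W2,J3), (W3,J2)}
Yes, size 3 is maximum

Proposed matching has size 3.
Maximum matching size for this graph: 3.

This is a maximum matching.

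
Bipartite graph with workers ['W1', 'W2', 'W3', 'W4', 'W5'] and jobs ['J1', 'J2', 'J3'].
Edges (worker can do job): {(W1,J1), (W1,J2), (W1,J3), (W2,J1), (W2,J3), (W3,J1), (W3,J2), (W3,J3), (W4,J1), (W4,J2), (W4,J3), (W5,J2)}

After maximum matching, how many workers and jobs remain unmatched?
Unmatched: 2 workers, 0 jobs

Maximum matching size: 3
Workers: 5 total, 3 matched, 2 unmatched
Jobs: 3 total, 3 matched, 0 unmatched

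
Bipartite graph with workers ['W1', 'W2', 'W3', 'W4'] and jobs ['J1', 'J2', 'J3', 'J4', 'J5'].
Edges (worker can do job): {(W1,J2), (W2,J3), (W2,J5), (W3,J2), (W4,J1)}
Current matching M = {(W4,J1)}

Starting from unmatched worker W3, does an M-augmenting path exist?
Yes: W3 → J2

An M-augmenting path alternates non-matching / matching edges, starting and ending at unmatched vertices.
Path: W3 → J2
(J2 is unmatched in M, so the path is augmenting.)
Flipping edges along this path would increase |M| from 1 to 2.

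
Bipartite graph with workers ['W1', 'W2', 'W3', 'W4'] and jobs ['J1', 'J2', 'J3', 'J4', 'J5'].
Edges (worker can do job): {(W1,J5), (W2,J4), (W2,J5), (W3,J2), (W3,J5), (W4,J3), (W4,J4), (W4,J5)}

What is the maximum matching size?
Maximum matching size = 4

Maximum matching: {(W1,J5), (W2,J4), (W3,J2), (W4,J3)}
Size: 4

This assigns 4 workers to 4 distinct jobs.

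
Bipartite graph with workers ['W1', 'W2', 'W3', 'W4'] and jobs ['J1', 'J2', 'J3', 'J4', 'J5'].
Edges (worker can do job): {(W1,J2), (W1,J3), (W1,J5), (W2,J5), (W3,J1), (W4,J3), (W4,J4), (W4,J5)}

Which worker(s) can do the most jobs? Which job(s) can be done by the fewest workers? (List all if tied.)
Most versatile: W1, W4 (3 jobs); Least covered: J1, J2, J4 (1 workers)

Worker degrees (jobs they can do): W1:3, W2:1, W3:1, W4:3
Job degrees (workers who can do it): J1:1, J2:1, J3:2, J4:1, J5:3

Maximum worker degree is 3, achieved by: W1, W4
Minimum job degree is 1, achieved by: J1, J2, J4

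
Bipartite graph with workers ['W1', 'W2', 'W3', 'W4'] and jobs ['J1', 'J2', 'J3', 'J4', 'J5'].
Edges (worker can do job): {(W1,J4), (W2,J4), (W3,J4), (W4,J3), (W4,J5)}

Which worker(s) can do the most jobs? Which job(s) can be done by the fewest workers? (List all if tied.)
Most versatile: W4 (2 jobs); Least covered: J1, J2 (0 workers)

Worker degrees (jobs they can do): W1:1, W2:1, W3:1, W4:2
Job degrees (workers who can do it): J1:0, J2:0, J3:1, J4:3, J5:1

Maximum worker degree is 2, achieved by: W4
Minimum job degree is 0, achieved by: J1, J2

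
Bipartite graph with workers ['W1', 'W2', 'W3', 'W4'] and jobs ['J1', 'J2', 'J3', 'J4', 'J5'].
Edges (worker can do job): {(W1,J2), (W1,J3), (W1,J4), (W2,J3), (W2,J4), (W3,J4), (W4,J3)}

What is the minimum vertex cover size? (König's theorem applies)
Minimum vertex cover size = 3

By König's theorem: in bipartite graphs,
min vertex cover = max matching = 3

Maximum matching has size 3, so minimum vertex cover also has size 3.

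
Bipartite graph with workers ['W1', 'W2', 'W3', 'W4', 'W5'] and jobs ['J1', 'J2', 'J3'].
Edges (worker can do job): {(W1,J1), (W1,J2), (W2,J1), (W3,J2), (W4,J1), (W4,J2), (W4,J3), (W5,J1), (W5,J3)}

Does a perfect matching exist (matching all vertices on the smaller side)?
Yes, perfect matching exists (size 3)

Perfect matching: {(W3,J2), (W4,J3), (W5,J1)}
All 3 vertices on the smaller side are matched.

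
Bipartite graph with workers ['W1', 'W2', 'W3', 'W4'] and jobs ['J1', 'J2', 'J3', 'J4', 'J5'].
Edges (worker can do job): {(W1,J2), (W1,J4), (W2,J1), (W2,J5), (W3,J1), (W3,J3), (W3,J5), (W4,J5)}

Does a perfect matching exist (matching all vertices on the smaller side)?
Yes, perfect matching exists (size 4)

Perfect matching: {(W1,J4), (W2,J1), (W3,J3), (W4,J5)}
All 4 vertices on the smaller side are matched.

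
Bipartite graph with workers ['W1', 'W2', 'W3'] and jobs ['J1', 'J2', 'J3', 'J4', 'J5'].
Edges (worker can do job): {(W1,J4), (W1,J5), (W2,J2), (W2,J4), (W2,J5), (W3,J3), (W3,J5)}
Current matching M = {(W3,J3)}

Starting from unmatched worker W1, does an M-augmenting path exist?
Yes: W1 → J4

An M-augmenting path alternates non-matching / matching edges, starting and ending at unmatched vertices.
Path: W1 → J4
(J4 is unmatched in M, so the path is augmenting.)
Flipping edges along this path would increase |M| from 1 to 2.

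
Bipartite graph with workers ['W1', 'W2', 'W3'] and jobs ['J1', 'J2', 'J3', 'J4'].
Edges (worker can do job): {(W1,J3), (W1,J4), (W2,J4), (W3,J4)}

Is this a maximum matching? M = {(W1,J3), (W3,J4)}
Yes, size 2 is maximum

Proposed matching has size 2.
Maximum matching size for this graph: 2.

This is a maximum matching.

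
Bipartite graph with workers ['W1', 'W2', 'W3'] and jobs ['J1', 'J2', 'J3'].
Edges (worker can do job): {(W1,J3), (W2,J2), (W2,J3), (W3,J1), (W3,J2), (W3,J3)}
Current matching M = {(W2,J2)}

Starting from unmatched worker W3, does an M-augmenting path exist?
Yes: W3 → J1

An M-augmenting path alternates non-matching / matching edges, starting and ending at unmatched vertices.
Path: W3 → J1
(J1 is unmatched in M, so the path is augmenting.)
Flipping edges along this path would increase |M| from 1 to 2.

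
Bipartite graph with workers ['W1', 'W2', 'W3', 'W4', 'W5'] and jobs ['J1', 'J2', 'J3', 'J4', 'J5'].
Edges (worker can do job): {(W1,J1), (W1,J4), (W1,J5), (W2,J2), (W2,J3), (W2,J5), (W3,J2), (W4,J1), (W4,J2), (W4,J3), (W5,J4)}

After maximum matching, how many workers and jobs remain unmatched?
Unmatched: 0 workers, 0 jobs

Maximum matching size: 5
Workers: 5 total, 5 matched, 0 unmatched
Jobs: 5 total, 5 matched, 0 unmatched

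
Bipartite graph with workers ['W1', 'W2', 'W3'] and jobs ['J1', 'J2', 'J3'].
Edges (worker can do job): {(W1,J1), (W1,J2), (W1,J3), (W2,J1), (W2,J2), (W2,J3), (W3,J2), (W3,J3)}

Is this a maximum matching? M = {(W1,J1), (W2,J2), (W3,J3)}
Yes, size 3 is maximum

Proposed matching has size 3.
Maximum matching size for this graph: 3.

This is a maximum matching.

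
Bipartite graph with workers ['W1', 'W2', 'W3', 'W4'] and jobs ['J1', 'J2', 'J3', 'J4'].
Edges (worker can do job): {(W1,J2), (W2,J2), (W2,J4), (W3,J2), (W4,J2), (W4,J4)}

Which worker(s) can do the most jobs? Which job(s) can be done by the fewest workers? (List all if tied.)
Most versatile: W2, W4 (2 jobs); Least covered: J1, J3 (0 workers)

Worker degrees (jobs they can do): W1:1, W2:2, W3:1, W4:2
Job degrees (workers who can do it): J1:0, J2:4, J3:0, J4:2

Maximum worker degree is 2, achieved by: W2, W4
Minimum job degree is 0, achieved by: J1, J3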